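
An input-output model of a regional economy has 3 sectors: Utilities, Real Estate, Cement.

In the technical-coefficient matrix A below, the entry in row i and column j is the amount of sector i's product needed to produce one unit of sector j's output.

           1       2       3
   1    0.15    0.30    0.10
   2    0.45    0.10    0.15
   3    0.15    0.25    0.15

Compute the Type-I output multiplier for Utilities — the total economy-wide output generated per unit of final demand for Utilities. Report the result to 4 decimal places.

m_1 = 2.9230

I − A =
  [   0.85    -0.30    -0.10]
  [  -0.45     0.90    -0.15]
  [  -0.15    -0.25     0.85]
Cofactors of I−A, C_ij = (−1)^(i+j)·(minor ij) (rows/columns in the sector order above):
  C_11 = (0.90)(0.85) − (-0.15)(-0.25) = 0.7275
  C_12 = −[(-0.45)(0.85) − (-0.15)(-0.15)] = 0.4050
  C_13 = (-0.45)(-0.25) − (0.90)(-0.15) = 0.2475
  C_21 = −[(-0.30)(0.85) − (-0.10)(-0.25)] = 0.2800
  C_22 = (0.85)(0.85) − (-0.10)(-0.15) = 0.7075
  C_23 = −[(0.85)(-0.25) − (-0.30)(-0.15)] = 0.2575
  C_31 = (-0.30)(-0.15) − (-0.10)(0.90) = 0.1350
  C_32 = −[(0.85)(-0.15) − (-0.10)(-0.45)] = 0.1725
  C_33 = (0.85)(0.90) − (-0.30)(-0.45) = 0.6300
det(I−A) = Σ_j (I−A)_1j·C_1j = (0.85)(0.7275) + (-0.30)(0.4050) + (-0.10)(0.2475) = 0.472125
adj(I−A) = Cᵀ =
  [ 0.7275   0.2800   0.1350]
  [ 0.4050   0.7075   0.1725]
  [ 0.2475   0.2575   0.6300]
(I − A)⁻¹ = adj(I−A) / det(I−A) ≈
  [   1.54091     0.59306     0.28594]
  [   0.85782     1.49854     0.36537]
  [   0.52423     0.54541     1.33439]
The output multiplier for sector j is the column-j sum of the Leontief inverse (I − A)⁻¹ = adj(I−A) / det(I−A).
Column 1 of adj(I−A): (0.7275, 0.4050, 0.2475); det(I−A) = 0.472125.
m_1 = (0.7275 + 0.4050 + 0.2475) / 0.472125 = 1.38 / 0.472125 ≈ 2.9230.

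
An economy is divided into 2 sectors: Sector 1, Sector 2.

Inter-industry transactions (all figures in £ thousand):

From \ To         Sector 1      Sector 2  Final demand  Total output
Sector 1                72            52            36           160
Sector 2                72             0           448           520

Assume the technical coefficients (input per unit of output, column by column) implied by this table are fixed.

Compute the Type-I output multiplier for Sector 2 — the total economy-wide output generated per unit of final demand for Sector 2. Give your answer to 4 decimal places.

m_2 = 1.2871

Technical coefficients a_ij = z_ij / X_j:
  a_11 = 72/160 = 0.45, a_21 = 72/160 = 0.45
  a_12 = 52/520 = 0.10, a_22 = 0/520 = 0.00
I − A =
  [   0.55    -0.10]
  [  -0.45     1.00]
det(I−A) = (0.55)(1.00) − (-0.10)(-0.45) = 0.5050
adj(I−A) = [[1.00, 0.10], [0.45, 0.55]]
(I − A)⁻¹ = adj(I−A) / det(I−A) ≈
  [   1.98020     0.19802]
  [   0.89109     1.08911]
The output multiplier for sector j is the column-j sum of the Leontief inverse (I − A)⁻¹ = adj(I−A) / det(I−A).
Column 2 of adj(I−A): (0.10, 0.55); det(I−A) = 0.5050.
m_2 = (0.10 + 0.55) / 0.5050 = 0.65 / 0.5050 ≈ 1.2871.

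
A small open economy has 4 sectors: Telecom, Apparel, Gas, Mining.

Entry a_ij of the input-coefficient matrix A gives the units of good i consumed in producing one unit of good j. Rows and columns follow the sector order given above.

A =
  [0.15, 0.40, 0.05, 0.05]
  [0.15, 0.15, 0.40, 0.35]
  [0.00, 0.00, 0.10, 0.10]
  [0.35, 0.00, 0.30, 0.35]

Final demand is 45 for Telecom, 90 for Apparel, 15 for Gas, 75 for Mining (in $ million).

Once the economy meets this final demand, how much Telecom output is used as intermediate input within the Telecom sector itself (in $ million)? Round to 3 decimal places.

z_TT = 28.624

I − A =
  [   0.85    -0.40    -0.05    -0.05]
  [  -0.15     0.85    -0.40    -0.35]
  [   0.00     0.00     0.90    -0.10]
  [  -0.35     0.00    -0.30     0.65]
Compute the cofactors C_ij = (−1)^(i+j)·(3×3 minor ij) of I−A; the adjugate is their transpose:
adj(I−A) = Cᵀ =
  [ 0.471750   0.222000   0.186375   0.184500]
  [ 0.207500   0.454250   0.316500   0.309250]
  [ 0.029750   0.014000   0.366750   0.066250]
  [ 0.267750   0.126000   0.269625   0.596250]
det(I−A) = Σ_j (I−A)_1j·C_1j = (0.85)(0.471750) + (-0.40)(0.207500) + (-0.05)(0.029750) + (-0.05)(0.267750) = 0.3031125
(I − A)⁻¹ = adj(I−A) / det(I−A) ≈
  [   1.5564     0.7324     0.6149     0.6087]
  [   0.6846     1.4986     1.0442     1.0202]
  [   0.0981     0.0462     1.2099     0.2186]
  [   0.8833     0.4157     0.8895     1.9671]
First solve x = (I − A)⁻¹ d = adj(I−A)·d / det(I−A); in particular x_T = (0.471750·45 + 0.222000·90 + 0.186375·15 + 0.184500·75) / 0.3031125 = 57.841875 / 0.3031125 ≈ 190.82643.
Intermediate flow from T to T: z_TT = a_TT · x_T = 0.15 × 57.841875 / 0.3031125 = 8.67628125 / 0.3031125 ≈ 28.624.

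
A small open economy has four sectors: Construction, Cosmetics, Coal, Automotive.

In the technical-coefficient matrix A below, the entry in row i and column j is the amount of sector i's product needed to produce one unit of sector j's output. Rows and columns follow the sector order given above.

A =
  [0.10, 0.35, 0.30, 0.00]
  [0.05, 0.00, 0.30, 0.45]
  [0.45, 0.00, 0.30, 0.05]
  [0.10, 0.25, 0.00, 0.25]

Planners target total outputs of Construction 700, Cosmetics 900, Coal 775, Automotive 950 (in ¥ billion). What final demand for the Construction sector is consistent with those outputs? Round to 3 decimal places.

d_1 = 82.500

I − A =
  [   0.90    -0.35    -0.30     0.00]
  [  -0.05     1.00    -0.30    -0.45]
  [  -0.45     0.00     0.70    -0.05]
  [  -0.10    -0.25     0.00     0.75]
d = (I − A) x:
  d_1 = (+0.90)·700 + (-0.35)·900 + (-0.30)·775 + (+0.00)·950 = 82.500
  d_2 = (-0.05)·700 + (+1.00)·900 + (-0.30)·775 + (-0.45)·950 = 205.000
  d_3 = (-0.45)·700 + (+0.00)·900 + (+0.70)·775 + (-0.05)·950 = 180.000
  d_4 = (-0.10)·700 + (-0.25)·900 + (+0.00)·775 + (+0.75)·950 = 417.500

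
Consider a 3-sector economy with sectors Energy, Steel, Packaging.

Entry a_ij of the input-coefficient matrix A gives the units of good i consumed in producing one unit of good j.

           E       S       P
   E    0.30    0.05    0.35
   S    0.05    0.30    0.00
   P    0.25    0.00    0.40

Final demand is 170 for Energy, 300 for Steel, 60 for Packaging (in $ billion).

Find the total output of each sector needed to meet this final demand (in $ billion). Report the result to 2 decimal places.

x_E = 411.24, x_S = 457.95, x_P = 271.35

I − A =
  [   0.70    -0.05    -0.35]
  [  -0.05     0.70     0.00]
  [  -0.25     0.00     0.60]
Cofactors of I−A, C_ij = (−1)^(i+j)·(minor ij) (rows/columns in the sector order above):
  C_11 = (0.70)(0.60) − (0.00)(0.00) = 0.4200
  C_12 = −[(-0.05)(0.60) − (0.00)(-0.25)] = 0.0300
  C_13 = (-0.05)(0.00) − (0.70)(-0.25) = 0.1750
  C_21 = −[(-0.05)(0.60) − (-0.35)(0.00)] = 0.0300
  C_22 = (0.70)(0.60) − (-0.35)(-0.25) = 0.3325
  C_23 = −[(0.70)(0.00) − (-0.05)(-0.25)] = 0.0125
  C_31 = (-0.05)(0.00) − (-0.35)(0.70) = 0.2450
  C_32 = −[(0.70)(0.00) − (-0.35)(-0.05)] = 0.0175
  C_33 = (0.70)(0.70) − (-0.05)(-0.05) = 0.4875
det(I−A) = Σ_j (I−A)_1j·C_1j = (0.70)(0.4200) + (-0.05)(0.0300) + (-0.35)(0.1750) = 0.23125
adj(I−A) = Cᵀ =
  [ 0.4200   0.0300   0.2450]
  [ 0.0300   0.3325   0.0175]
  [ 0.1750   0.0125   0.4875]
(I − A)⁻¹ = adj(I−A) / det(I−A) ≈
  [   1.8162     0.1297     1.0595]
  [   0.1297     1.4378     0.0757]
  [   0.7568     0.0541     2.1081]
x = (I − A)⁻¹ d = adj(I−A)·d / det(I−A), with det(I−A) = 0.23125:
  x_E = (0.4200·170 + 0.0300·300 + 0.2450·60) / 0.23125 = 95.10 / 0.23125 ≈ 411.24
  x_S = (0.0300·170 + 0.3325·300 + 0.0175·60) / 0.23125 = 105.90 / 0.23125 ≈ 457.95
  x_P = (0.1750·170 + 0.0125·300 + 0.4875·60) / 0.23125 = 62.75 / 0.23125 ≈ 271.35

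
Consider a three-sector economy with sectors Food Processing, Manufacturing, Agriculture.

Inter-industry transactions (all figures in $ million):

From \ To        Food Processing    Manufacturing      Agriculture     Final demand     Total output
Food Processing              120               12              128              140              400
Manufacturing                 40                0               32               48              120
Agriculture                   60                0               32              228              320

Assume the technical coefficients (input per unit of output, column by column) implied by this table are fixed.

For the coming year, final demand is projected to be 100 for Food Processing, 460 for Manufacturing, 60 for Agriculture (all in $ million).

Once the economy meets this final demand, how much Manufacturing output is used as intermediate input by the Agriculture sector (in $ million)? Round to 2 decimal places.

z_23 = 11.31

Technical coefficients a_ij = z_ij / X_j:
  a_11 = 120/400 = 0.30, a_21 = 40/400 = 0.10, a_31 = 60/400 = 0.15
  a_12 = 12/120 = 0.10, a_22 = 0/120 = 0.00, a_32 = 0/120 = 0.00
  a_13 = 128/320 = 0.40, a_23 = 32/320 = 0.10, a_33 = 32/320 = 0.10
I − A =
  [   0.70    -0.10    -0.40]
  [  -0.10     1.00    -0.10]
  [  -0.15     0.00     0.90]
Cofactors of I−A, C_ij = (−1)^(i+j)·(minor ij) (rows/columns in the sector order above):
  C_11 = (1.00)(0.90) − (-0.10)(0.00) = 0.9000
  C_12 = −[(-0.10)(0.90) − (-0.10)(-0.15)] = 0.1050
  C_13 = (-0.10)(0.00) − (1.00)(-0.15) = 0.1500
  C_21 = −[(-0.10)(0.90) − (-0.40)(0.00)] = 0.0900
  C_22 = (0.70)(0.90) − (-0.40)(-0.15) = 0.5700
  C_23 = −[(0.70)(0.00) − (-0.10)(-0.15)] = 0.0150
  C_31 = (-0.10)(-0.10) − (-0.40)(1.00) = 0.4100
  C_32 = −[(0.70)(-0.10) − (-0.40)(-0.10)] = 0.1100
  C_33 = (0.70)(1.00) − (-0.10)(-0.10) = 0.6900
det(I−A) = Σ_j (I−A)_1j·C_1j = (0.70)(0.9000) + (-0.10)(0.1050) + (-0.40)(0.1500) = 0.5595
adj(I−A) = Cᵀ =
  [ 0.9000   0.0900   0.4100]
  [ 0.1050   0.5700   0.1100]
  [ 0.1500   0.0150   0.6900]
(I − A)⁻¹ = adj(I−A) / det(I−A) ≈
  [   1.6086     0.1609     0.7328]
  [   0.1877     1.0188     0.1966]
  [   0.2681     0.0268     1.2332]
First solve x = (I − A)⁻¹ d = adj(I−A)·d / det(I−A); in particular x_3 = (0.1500·100 + 0.0150·460 + 0.6900·60) / 0.5595 = 63.30 / 0.5595 ≈ 113.1367.
Intermediate flow from 2 to 3: z_23 = a_23 · x_3 = 0.10 × 63.30 / 0.5595 = 6.33 / 0.5595 ≈ 11.31.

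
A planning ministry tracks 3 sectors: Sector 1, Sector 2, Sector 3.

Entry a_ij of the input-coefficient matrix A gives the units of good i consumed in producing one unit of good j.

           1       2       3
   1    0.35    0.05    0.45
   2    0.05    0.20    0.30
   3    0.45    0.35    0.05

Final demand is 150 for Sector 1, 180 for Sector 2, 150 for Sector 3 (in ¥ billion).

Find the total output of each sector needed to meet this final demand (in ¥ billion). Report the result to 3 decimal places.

x_1 = 775.684, x_2 = 545.897, x_3 = 726.444

I − A =
  [   0.65    -0.05    -0.45]
  [  -0.05     0.80    -0.30]
  [  -0.45    -0.35     0.95]
Cofactors of I−A, C_ij = (−1)^(i+j)·(minor ij) (rows/columns in the sector order above):
  C_11 = (0.80)(0.95) − (-0.30)(-0.35) = 0.6550
  C_12 = −[(-0.05)(0.95) − (-0.30)(-0.45)] = 0.1825
  C_13 = (-0.05)(-0.35) − (0.80)(-0.45) = 0.3775
  C_21 = −[(-0.05)(0.95) − (-0.45)(-0.35)] = 0.2050
  C_22 = (0.65)(0.95) − (-0.45)(-0.45) = 0.4150
  C_23 = −[(0.65)(-0.35) − (-0.05)(-0.45)] = 0.2500
  C_31 = (-0.05)(-0.30) − (-0.45)(0.80) = 0.3750
  C_32 = −[(0.65)(-0.30) − (-0.45)(-0.05)] = 0.2175
  C_33 = (0.65)(0.80) − (-0.05)(-0.05) = 0.5175
det(I−A) = Σ_j (I−A)_1j·C_1j = (0.65)(0.6550) + (-0.05)(0.1825) + (-0.45)(0.3775) = 0.24675
adj(I−A) = Cᵀ =
  [ 0.6550   0.2050   0.3750]
  [ 0.1825   0.4150   0.2175]
  [ 0.3775   0.2500   0.5175]
(I − A)⁻¹ = adj(I−A) / det(I−A) ≈
  [   2.6545     0.8308     1.5198]
  [   0.7396     1.6819     0.8815]
  [   1.5299     1.0132     2.0973]
x = (I − A)⁻¹ d = adj(I−A)·d / det(I−A), with det(I−A) = 0.24675:
  x_1 = (0.6550·150 + 0.2050·180 + 0.3750·150) / 0.24675 = 191.40 / 0.24675 ≈ 775.684
  x_2 = (0.1825·150 + 0.4150·180 + 0.2175·150) / 0.24675 = 134.70 / 0.24675 ≈ 545.897
  x_3 = (0.3775·150 + 0.2500·180 + 0.5175·150) / 0.24675 = 179.25 / 0.24675 ≈ 726.444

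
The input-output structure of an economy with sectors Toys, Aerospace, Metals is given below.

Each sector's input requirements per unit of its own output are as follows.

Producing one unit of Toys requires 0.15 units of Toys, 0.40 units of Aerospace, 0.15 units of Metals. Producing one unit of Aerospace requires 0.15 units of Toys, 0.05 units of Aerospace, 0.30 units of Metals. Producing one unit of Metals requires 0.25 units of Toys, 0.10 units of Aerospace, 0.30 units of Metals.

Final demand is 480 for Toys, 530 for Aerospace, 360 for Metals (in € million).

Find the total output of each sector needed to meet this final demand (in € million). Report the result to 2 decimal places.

I − A =
  [   0.85    -0.15    -0.25]
  [  -0.40     0.95    -0.10]
  [  -0.15    -0.30     0.70]
Cofactors of I−A, C_ij = (−1)^(i+j)·(minor ij) (rows/columns in the sector order above):
  C_11 = (0.95)(0.70) − (-0.10)(-0.30) = 0.6350
  C_12 = −[(-0.40)(0.70) − (-0.10)(-0.15)] = 0.2950
  C_13 = (-0.40)(-0.30) − (0.95)(-0.15) = 0.2625
  C_21 = −[(-0.15)(0.70) − (-0.25)(-0.30)] = 0.1800
  C_22 = (0.85)(0.70) − (-0.25)(-0.15) = 0.5575
  C_23 = −[(0.85)(-0.30) − (-0.15)(-0.15)] = 0.2775
  C_31 = (-0.15)(-0.10) − (-0.25)(0.95) = 0.2525
  C_32 = −[(0.85)(-0.10) − (-0.25)(-0.40)] = 0.1850
  C_33 = (0.85)(0.95) − (-0.15)(-0.40) = 0.7475
det(I−A) = Σ_j (I−A)_1j·C_1j = (0.85)(0.6350) + (-0.15)(0.2950) + (-0.25)(0.2625) = 0.429875
adj(I−A) = Cᵀ =
  [ 0.6350   0.1800   0.2525]
  [ 0.2950   0.5575   0.1850]
  [ 0.2625   0.2775   0.7475]
(I − A)⁻¹ = adj(I−A) / det(I−A) ≈
  [   1.4772     0.4187     0.5874]
  [   0.6862     1.2969     0.4304]
  [   0.6106     0.6455     1.7389]
x = (I − A)⁻¹ d = adj(I−A)·d / det(I−A), with det(I−A) = 0.429875:
  x_T = (0.6350·480 + 0.1800·530 + 0.2525·360) / 0.429875 = 491.10 / 0.429875 ≈ 1142.43
  x_A = (0.2950·480 + 0.5575·530 + 0.1850·360) / 0.429875 = 503.675 / 0.429875 ≈ 1171.68
  x_M = (0.2625·480 + 0.2775·530 + 0.7475·360) / 0.429875 = 542.175 / 0.429875 ≈ 1261.24

x_T = 1142.43, x_A = 1171.68, x_M = 1261.24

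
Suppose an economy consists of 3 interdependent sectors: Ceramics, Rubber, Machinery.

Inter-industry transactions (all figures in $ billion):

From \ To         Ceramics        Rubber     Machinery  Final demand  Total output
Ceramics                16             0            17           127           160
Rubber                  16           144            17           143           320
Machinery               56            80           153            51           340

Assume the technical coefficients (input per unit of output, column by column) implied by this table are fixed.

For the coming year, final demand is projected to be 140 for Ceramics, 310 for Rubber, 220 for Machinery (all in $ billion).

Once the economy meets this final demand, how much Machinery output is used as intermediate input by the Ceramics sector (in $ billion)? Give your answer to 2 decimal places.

Technical coefficients a_ij = z_ij / X_j:
  a_11 = 16/160 = 0.10, a_21 = 16/160 = 0.10, a_31 = 56/160 = 0.35
  a_12 = 0/320 = 0.00, a_22 = 144/320 = 0.45, a_32 = 80/320 = 0.25
  a_13 = 17/340 = 0.05, a_23 = 17/340 = 0.05, a_33 = 153/340 = 0.45
I − A =
  [   0.90     0.00    -0.05]
  [  -0.10     0.55    -0.05]
  [  -0.35    -0.25     0.55]
Cofactors of I−A, C_ij = (−1)^(i+j)·(minor ij) (rows/columns in the sector order above):
  C_11 = (0.55)(0.55) − (-0.05)(-0.25) = 0.2900
  C_12 = −[(-0.10)(0.55) − (-0.05)(-0.35)] = 0.0725
  C_13 = (-0.10)(-0.25) − (0.55)(-0.35) = 0.2175
  C_21 = −[(0.00)(0.55) − (-0.05)(-0.25)] = 0.0125
  C_22 = (0.90)(0.55) − (-0.05)(-0.35) = 0.4775
  C_23 = −[(0.90)(-0.25) − (0.00)(-0.35)] = 0.2250
  C_31 = (0.00)(-0.05) − (-0.05)(0.55) = 0.0275
  C_32 = −[(0.90)(-0.05) − (-0.05)(-0.10)] = 0.0500
  C_33 = (0.90)(0.55) − (0.00)(-0.10) = 0.4950
det(I−A) = Σ_j (I−A)_1j·C_1j = (0.90)(0.2900) + (0.00)(0.0725) + (-0.05)(0.2175) = 0.250125
adj(I−A) = Cᵀ =
  [ 0.2900   0.0125   0.0275]
  [ 0.0725   0.4775   0.0500]
  [ 0.2175   0.2250   0.4950]
(I − A)⁻¹ = adj(I−A) / det(I−A) ≈
  [   1.1594     0.0500     0.1099]
  [   0.2899     1.9090     0.1999]
  [   0.8696     0.8996     1.9790]
First solve x = (I − A)⁻¹ d = adj(I−A)·d / det(I−A); in particular x_1 = (0.2900·140 + 0.0125·310 + 0.0275·220) / 0.250125 = 50.525 / 0.250125 ≈ 201.9990.
Intermediate flow from 3 to 1: z_31 = a_31 · x_1 = 0.35 × 50.525 / 0.250125 = 17.68375 / 0.250125 ≈ 70.70.

z_31 = 70.70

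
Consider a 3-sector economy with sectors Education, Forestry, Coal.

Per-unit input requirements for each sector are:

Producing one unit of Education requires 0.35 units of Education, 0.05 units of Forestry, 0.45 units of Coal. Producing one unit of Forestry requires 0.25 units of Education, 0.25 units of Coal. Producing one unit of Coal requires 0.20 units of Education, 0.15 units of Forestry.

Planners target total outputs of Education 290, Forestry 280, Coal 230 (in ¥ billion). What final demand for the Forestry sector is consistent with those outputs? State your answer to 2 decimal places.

d_2 = 231.00

I − A =
  [   0.65    -0.25    -0.20]
  [  -0.05     1.00    -0.15]
  [  -0.45    -0.25     1.00]
d = (I − A) x:
  d_1 = (+0.65)·290 + (-0.25)·280 + (-0.20)·230 = 72.50
  d_2 = (-0.05)·290 + (+1.00)·280 + (-0.15)·230 = 231.00
  d_3 = (-0.45)·290 + (-0.25)·280 + (+1.00)·230 = 29.50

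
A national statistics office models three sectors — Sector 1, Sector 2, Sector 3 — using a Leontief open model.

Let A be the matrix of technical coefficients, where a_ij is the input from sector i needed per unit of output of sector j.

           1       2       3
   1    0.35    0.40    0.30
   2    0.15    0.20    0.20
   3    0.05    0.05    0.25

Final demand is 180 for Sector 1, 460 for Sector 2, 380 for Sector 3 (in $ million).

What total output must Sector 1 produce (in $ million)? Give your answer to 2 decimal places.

I − A =
  [   0.65    -0.40    -0.30]
  [  -0.15     0.80    -0.20]
  [  -0.05    -0.05     0.75]
Cofactors of I−A, C_ij = (−1)^(i+j)·(minor ij) (rows/columns in the sector order above):
  C_11 = (0.80)(0.75) − (-0.20)(-0.05) = 0.5900
  C_12 = −[(-0.15)(0.75) − (-0.20)(-0.05)] = 0.1225
  C_13 = (-0.15)(-0.05) − (0.80)(-0.05) = 0.0475
  C_21 = −[(-0.40)(0.75) − (-0.30)(-0.05)] = 0.3150
  C_22 = (0.65)(0.75) − (-0.30)(-0.05) = 0.4725
  C_23 = −[(0.65)(-0.05) − (-0.40)(-0.05)] = 0.0525
  C_31 = (-0.40)(-0.20) − (-0.30)(0.80) = 0.3200
  C_32 = −[(0.65)(-0.20) − (-0.30)(-0.15)] = 0.1750
  C_33 = (0.65)(0.80) − (-0.40)(-0.15) = 0.4600
det(I−A) = Σ_j (I−A)_1j·C_1j = (0.65)(0.5900) + (-0.40)(0.1225) + (-0.30)(0.0475) = 0.32025
adj(I−A) = Cᵀ =
  [ 0.5900   0.3150   0.3200]
  [ 0.1225   0.4725   0.1750]
  [ 0.0475   0.0525   0.4600]
(I − A)⁻¹ = adj(I−A) / det(I−A) ≈
  [   1.8423     0.9836     0.9992]
  [   0.3825     1.4754     0.5464]
  [   0.1483     0.1639     1.4364]
x = (I − A)⁻¹ d = adj(I−A)·d / det(I−A), with det(I−A) = 0.32025:
  x_1 = (0.5900·180 + 0.3150·460 + 0.3200·380) / 0.32025 = 372.70 / 0.32025 ≈ 1163.78
  x_2 = (0.1225·180 + 0.4725·460 + 0.1750·380) / 0.32025 = 305.90 / 0.32025 ≈ 955.19
  x_3 = (0.0475·180 + 0.0525·460 + 0.4600·380) / 0.32025 = 207.50 / 0.32025 ≈ 647.93

x_1 = 1163.78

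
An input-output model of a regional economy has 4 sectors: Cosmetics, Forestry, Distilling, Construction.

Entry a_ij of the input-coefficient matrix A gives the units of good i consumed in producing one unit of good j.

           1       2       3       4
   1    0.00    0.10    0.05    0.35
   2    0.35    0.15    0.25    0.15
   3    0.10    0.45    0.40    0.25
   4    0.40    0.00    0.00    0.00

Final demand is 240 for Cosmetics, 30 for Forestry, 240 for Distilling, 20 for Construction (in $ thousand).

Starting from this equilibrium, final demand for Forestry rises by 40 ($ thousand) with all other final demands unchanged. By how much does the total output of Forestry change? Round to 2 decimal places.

I − A =
  [   1.00    -0.10    -0.05    -0.35]
  [  -0.35     0.85    -0.25    -0.15]
  [  -0.10    -0.45     0.60    -0.25]
  [  -0.40     0.00     0.00     1.00]
Compute the cofactors C_ij = (−1)^(i+j)·(3×3 minor ij) of I−A; the adjugate is their transpose:
adj(I−A) = Cᵀ =
  [ 0.397500   0.082500   0.067500   0.168375]
  [ 0.296000   0.506000   0.235500   0.238375]
  [ 0.354500   0.407000   0.690000   0.357625]
  [ 0.159000   0.033000   0.027000   0.361875]
det(I−A) = Σ_j (I−A)_1j·C_1j = (1.00)(0.397500) + (-0.10)(0.296000) + (-0.05)(0.354500) + (-0.35)(0.159000) = 0.294525
(I − A)⁻¹ = adj(I−A) / det(I−A) ≈
  [   1.3496     0.2801     0.2292     0.5717]
  [   1.0050     1.7180     0.7996     0.8094]
  [   1.2036     1.3819     2.3428     1.2142]
  [   0.5399     0.1120     0.0917     1.2287]
Δx = (I − A)⁻¹ Δd with Δd having +40 in the Forestry component and 0 elsewhere.
So Δx_2 = L_22 · (+40), where L_22 = adj(I−A)_22 / det(I−A) = 0.506000 / 0.294525.
Δx_2 = 0.506000 × (+40) / 0.294525 = 20.24 / 0.294525 ≈ 68.72.

Δx_2 = 68.72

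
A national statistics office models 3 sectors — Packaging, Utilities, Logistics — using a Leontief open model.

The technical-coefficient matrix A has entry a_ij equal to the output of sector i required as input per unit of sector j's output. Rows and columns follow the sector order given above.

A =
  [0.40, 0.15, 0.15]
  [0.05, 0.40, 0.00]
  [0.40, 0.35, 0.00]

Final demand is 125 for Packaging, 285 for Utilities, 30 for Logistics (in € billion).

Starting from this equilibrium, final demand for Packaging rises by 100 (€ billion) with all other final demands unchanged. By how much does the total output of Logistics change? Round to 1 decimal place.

Δx_L = 82.0

I − A =
  [   0.60    -0.15    -0.15]
  [  -0.05     0.60     0.00]
  [  -0.40    -0.35     1.00]
Cofactors of I−A, C_ij = (−1)^(i+j)·(minor ij) (rows/columns in the sector order above):
  C_11 = (0.60)(1.00) − (0.00)(-0.35) = 0.6000
  C_12 = −[(-0.05)(1.00) − (0.00)(-0.40)] = 0.0500
  C_13 = (-0.05)(-0.35) − (0.60)(-0.40) = 0.2575
  C_21 = −[(-0.15)(1.00) − (-0.15)(-0.35)] = 0.2025
  C_22 = (0.60)(1.00) − (-0.15)(-0.40) = 0.5400
  C_23 = −[(0.60)(-0.35) − (-0.15)(-0.40)] = 0.2700
  C_31 = (-0.15)(0.00) − (-0.15)(0.60) = 0.0900
  C_32 = −[(0.60)(0.00) − (-0.15)(-0.05)] = 0.0075
  C_33 = (0.60)(0.60) − (-0.15)(-0.05) = 0.3525
det(I−A) = Σ_j (I−A)_1j·C_1j = (0.60)(0.6000) + (-0.15)(0.0500) + (-0.15)(0.2575) = 0.313875
adj(I−A) = Cᵀ =
  [ 0.6000   0.2025   0.0900]
  [ 0.0500   0.5400   0.0075]
  [ 0.2575   0.2700   0.3525]
(I − A)⁻¹ = adj(I−A) / det(I−A) ≈
  [   1.9116     0.6452     0.2867]
  [   0.1593     1.7204     0.0239]
  [   0.8204     0.8602     1.1231]
Δx = (I − A)⁻¹ Δd with Δd having +100 in the Packaging component and 0 elsewhere.
So Δx_L = L_LP · (+100), where L_LP = adj(I−A)_LP / det(I−A) = 0.2575 / 0.313875.
Δx_L = 0.2575 × (+100) / 0.313875 = 25.75 / 0.313875 ≈ 82.0.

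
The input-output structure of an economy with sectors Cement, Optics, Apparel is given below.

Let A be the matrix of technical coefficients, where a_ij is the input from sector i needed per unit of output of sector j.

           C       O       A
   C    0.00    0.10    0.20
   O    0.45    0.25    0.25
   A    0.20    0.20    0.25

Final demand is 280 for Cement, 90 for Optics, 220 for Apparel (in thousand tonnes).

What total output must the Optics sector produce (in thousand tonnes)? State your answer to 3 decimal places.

I − A =
  [   1.00    -0.10    -0.20]
  [  -0.45     0.75    -0.25]
  [  -0.20    -0.20     0.75]
Cofactors of I−A, C_ij = (−1)^(i+j)·(minor ij) (rows/columns in the sector order above):
  C_11 = (0.75)(0.75) − (-0.25)(-0.20) = 0.5125
  C_12 = −[(-0.45)(0.75) − (-0.25)(-0.20)] = 0.3875
  C_13 = (-0.45)(-0.20) − (0.75)(-0.20) = 0.2400
  C_21 = −[(-0.10)(0.75) − (-0.20)(-0.20)] = 0.1150
  C_22 = (1.00)(0.75) − (-0.20)(-0.20) = 0.7100
  C_23 = −[(1.00)(-0.20) − (-0.10)(-0.20)] = 0.2200
  C_31 = (-0.10)(-0.25) − (-0.20)(0.75) = 0.1750
  C_32 = −[(1.00)(-0.25) − (-0.20)(-0.45)] = 0.3400
  C_33 = (1.00)(0.75) − (-0.10)(-0.45) = 0.7050
det(I−A) = Σ_j (I−A)_1j·C_1j = (1.00)(0.5125) + (-0.10)(0.3875) + (-0.20)(0.2400) = 0.42575
adj(I−A) = Cᵀ =
  [ 0.5125   0.1150   0.1750]
  [ 0.3875   0.7100   0.3400]
  [ 0.2400   0.2200   0.7050]
(I − A)⁻¹ = adj(I−A) / det(I−A) ≈
  [   1.2038     0.2701     0.4110]
  [   0.9102     1.6676     0.7986]
  [   0.5637     0.5167     1.6559]
x = (I − A)⁻¹ d = adj(I−A)·d / det(I−A), with det(I−A) = 0.42575:
  x_C = (0.5125·280 + 0.1150·90 + 0.1750·220) / 0.42575 = 192.35 / 0.42575 ≈ 451.791
  x_O = (0.3875·280 + 0.7100·90 + 0.3400·220) / 0.42575 = 247.20 / 0.42575 ≈ 580.622
  x_A = (0.2400·280 + 0.2200·90 + 0.7050·220) / 0.42575 = 242.10 / 0.42575 ≈ 568.644

x_O = 580.622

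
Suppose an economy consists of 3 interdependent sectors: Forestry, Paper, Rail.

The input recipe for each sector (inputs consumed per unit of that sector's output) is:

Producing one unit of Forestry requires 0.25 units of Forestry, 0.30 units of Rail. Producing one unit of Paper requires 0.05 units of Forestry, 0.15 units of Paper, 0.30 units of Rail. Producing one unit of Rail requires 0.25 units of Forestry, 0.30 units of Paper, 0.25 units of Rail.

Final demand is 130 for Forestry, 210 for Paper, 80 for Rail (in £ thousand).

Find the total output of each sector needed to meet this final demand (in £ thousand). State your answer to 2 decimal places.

x_F = 330.05, x_P = 385.76, x_R = 392.99

I − A =
  [   0.75    -0.05    -0.25]
  [   0.00     0.85    -0.30]
  [  -0.30    -0.30     0.75]
Cofactors of I−A, C_ij = (−1)^(i+j)·(minor ij) (rows/columns in the sector order above):
  C_11 = (0.85)(0.75) − (-0.30)(-0.30) = 0.5475
  C_12 = −[(0.00)(0.75) − (-0.30)(-0.30)] = 0.0900
  C_13 = (0.00)(-0.30) − (0.85)(-0.30) = 0.2550
  C_21 = −[(-0.05)(0.75) − (-0.25)(-0.30)] = 0.1125
  C_22 = (0.75)(0.75) − (-0.25)(-0.30) = 0.4875
  C_23 = −[(0.75)(-0.30) − (-0.05)(-0.30)] = 0.2400
  C_31 = (-0.05)(-0.30) − (-0.25)(0.85) = 0.2275
  C_32 = −[(0.75)(-0.30) − (-0.25)(0.00)] = 0.2250
  C_33 = (0.75)(0.85) − (-0.05)(0.00) = 0.6375
det(I−A) = Σ_j (I−A)_1j·C_1j = (0.75)(0.5475) + (-0.05)(0.0900) + (-0.25)(0.2550) = 0.342375
adj(I−A) = Cᵀ =
  [ 0.5475   0.1125   0.2275]
  [ 0.0900   0.4875   0.2250]
  [ 0.2550   0.2400   0.6375]
(I − A)⁻¹ = adj(I−A) / det(I−A) ≈
  [   1.5991     0.3286     0.6645]
  [   0.2629     1.4239     0.6572]
  [   0.7448     0.7010     1.8620]
x = (I − A)⁻¹ d = adj(I−A)·d / det(I−A), with det(I−A) = 0.342375:
  x_F = (0.5475·130 + 0.1125·210 + 0.2275·80) / 0.342375 = 113.00 / 0.342375 ≈ 330.05
  x_P = (0.0900·130 + 0.4875·210 + 0.2250·80) / 0.342375 = 132.075 / 0.342375 ≈ 385.76
  x_R = (0.2550·130 + 0.2400·210 + 0.6375·80) / 0.342375 = 134.55 / 0.342375 ≈ 392.99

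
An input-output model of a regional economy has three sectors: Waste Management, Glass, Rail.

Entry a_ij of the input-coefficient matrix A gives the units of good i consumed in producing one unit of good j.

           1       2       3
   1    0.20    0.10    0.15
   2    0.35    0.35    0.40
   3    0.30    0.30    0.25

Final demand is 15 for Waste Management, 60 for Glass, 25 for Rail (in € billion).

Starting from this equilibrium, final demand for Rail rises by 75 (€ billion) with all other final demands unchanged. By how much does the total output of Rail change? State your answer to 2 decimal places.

I − A =
  [   0.80    -0.10    -0.15]
  [  -0.35     0.65    -0.40]
  [  -0.30    -0.30     0.75]
Cofactors of I−A, C_ij = (−1)^(i+j)·(minor ij) (rows/columns in the sector order above):
  C_11 = (0.65)(0.75) − (-0.40)(-0.30) = 0.3675
  C_12 = −[(-0.35)(0.75) − (-0.40)(-0.30)] = 0.3825
  C_13 = (-0.35)(-0.30) − (0.65)(-0.30) = 0.3000
  C_21 = −[(-0.10)(0.75) − (-0.15)(-0.30)] = 0.1200
  C_22 = (0.80)(0.75) − (-0.15)(-0.30) = 0.5550
  C_23 = −[(0.80)(-0.30) − (-0.10)(-0.30)] = 0.2700
  C_31 = (-0.10)(-0.40) − (-0.15)(0.65) = 0.1375
  C_32 = −[(0.80)(-0.40) − (-0.15)(-0.35)] = 0.3725
  C_33 = (0.80)(0.65) − (-0.10)(-0.35) = 0.4850
det(I−A) = Σ_j (I−A)_1j·C_1j = (0.80)(0.3675) + (-0.10)(0.3825) + (-0.15)(0.3000) = 0.21075
adj(I−A) = Cᵀ =
  [ 0.3675   0.1200   0.1375]
  [ 0.3825   0.5550   0.3725]
  [ 0.3000   0.2700   0.4850]
(I − A)⁻¹ = adj(I−A) / det(I−A) ≈
  [   1.7438     0.5694     0.6524]
  [   1.8149     2.6335     1.7675]
  [   1.4235     1.2811     2.3013]
Δx = (I − A)⁻¹ Δd with Δd having +75 in the Rail component and 0 elsewhere.
So Δx_3 = L_33 · (+75), where L_33 = adj(I−A)_33 / det(I−A) = 0.4850 / 0.21075.
Δx_3 = 0.4850 × (+75) / 0.21075 = 36.375 / 0.21075 ≈ 172.60.

Δx_3 = 172.60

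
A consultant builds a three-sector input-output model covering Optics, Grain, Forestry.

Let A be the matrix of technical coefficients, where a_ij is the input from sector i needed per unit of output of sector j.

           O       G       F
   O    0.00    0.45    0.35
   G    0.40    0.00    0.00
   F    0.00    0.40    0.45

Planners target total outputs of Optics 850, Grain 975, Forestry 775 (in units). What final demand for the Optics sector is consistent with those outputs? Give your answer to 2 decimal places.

I − A =
  [   1.00    -0.45    -0.35]
  [  -0.40     1.00     0.00]
  [   0.00    -0.40     0.55]
d = (I − A) x:
  d_O = (+1.00)·850 + (-0.45)·975 + (-0.35)·775 = 140.00
  d_G = (-0.40)·850 + (+1.00)·975 + (+0.00)·775 = 635.00
  d_F = (+0.00)·850 + (-0.40)·975 + (+0.55)·775 = 36.25

d_O = 140.00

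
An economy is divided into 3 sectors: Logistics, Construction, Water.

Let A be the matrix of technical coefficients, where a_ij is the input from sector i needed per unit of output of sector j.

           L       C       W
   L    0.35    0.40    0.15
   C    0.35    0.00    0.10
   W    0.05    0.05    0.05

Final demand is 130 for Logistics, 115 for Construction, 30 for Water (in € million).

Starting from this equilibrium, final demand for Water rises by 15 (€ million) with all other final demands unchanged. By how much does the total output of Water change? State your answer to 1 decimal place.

Δx_W = 16.3

I − A =
  [   0.65    -0.40    -0.15]
  [  -0.35     1.00    -0.10]
  [  -0.05    -0.05     0.95]
Cofactors of I−A, C_ij = (−1)^(i+j)·(minor ij) (rows/columns in the sector order above):
  C_11 = (1.00)(0.95) − (-0.10)(-0.05) = 0.9450
  C_12 = −[(-0.35)(0.95) − (-0.10)(-0.05)] = 0.3375
  C_13 = (-0.35)(-0.05) − (1.00)(-0.05) = 0.0675
  C_21 = −[(-0.40)(0.95) − (-0.15)(-0.05)] = 0.3875
  C_22 = (0.65)(0.95) − (-0.15)(-0.05) = 0.6100
  C_23 = −[(0.65)(-0.05) − (-0.40)(-0.05)] = 0.0525
  C_31 = (-0.40)(-0.10) − (-0.15)(1.00) = 0.1900
  C_32 = −[(0.65)(-0.10) − (-0.15)(-0.35)] = 0.1175
  C_33 = (0.65)(1.00) − (-0.40)(-0.35) = 0.5100
det(I−A) = Σ_j (I−A)_1j·C_1j = (0.65)(0.9450) + (-0.40)(0.3375) + (-0.15)(0.0675) = 0.469125
adj(I−A) = Cᵀ =
  [ 0.9450   0.3875   0.1900]
  [ 0.3375   0.6100   0.1175]
  [ 0.0675   0.0525   0.5100]
(I − A)⁻¹ = adj(I−A) / det(I−A) ≈
  [   2.0144     0.8260     0.4050]
  [   0.7194     1.3003     0.2505]
  [   0.1439     0.1119     1.0871]
Δx = (I − A)⁻¹ Δd with Δd having +15 in the Water component and 0 elsewhere.
So Δx_W = L_WW · (+15), where L_WW = adj(I−A)_WW / det(I−A) = 0.5100 / 0.469125.
Δx_W = 0.5100 × (+15) / 0.469125 = 7.65 / 0.469125 ≈ 16.3.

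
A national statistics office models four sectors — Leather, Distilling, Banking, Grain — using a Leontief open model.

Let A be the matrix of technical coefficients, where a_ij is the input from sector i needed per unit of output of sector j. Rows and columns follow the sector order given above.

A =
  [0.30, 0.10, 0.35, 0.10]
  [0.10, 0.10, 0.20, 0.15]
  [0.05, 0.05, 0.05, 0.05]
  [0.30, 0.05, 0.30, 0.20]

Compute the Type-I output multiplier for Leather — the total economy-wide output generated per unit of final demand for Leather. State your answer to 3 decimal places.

I − A =
  [   0.70    -0.10    -0.35    -0.10]
  [  -0.10     0.90    -0.20    -0.15]
  [  -0.05    -0.05     0.95    -0.05]
  [  -0.30    -0.05    -0.30     0.80]
Compute the cofactors C_ij = (−1)^(i+j)·(3×3 minor ij) of I−A; the adjugate is their transpose:
adj(I−A) = Cᵀ =
  [ 0.652625   0.095625   0.297875   0.118125]
  [ 0.130500   0.472250   0.184250   0.116375]
  [ 0.055625   0.034000   0.458750   0.042000]
  [ 0.273750   0.078125   0.295250   0.563500]
det(I−A) = Σ_j (I−A)_1j·C_1j = (0.70)(0.652625) + (-0.10)(0.130500) + (-0.35)(0.055625) + (-0.10)(0.273750) = 0.39694375
(I − A)⁻¹ = adj(I−A) / det(I−A) ≈
  [   1.6441     0.2409     0.7504     0.2976]
  [   0.3288     1.1897     0.4642     0.2932]
  [   0.1401     0.0857     1.1557     0.1058]
  [   0.6896     0.1968     0.7438     1.4196]
The output multiplier for sector j is the column-j sum of the Leontief inverse (I − A)⁻¹ = adj(I−A) / det(I−A).
Column 1 of adj(I−A): (0.652625, 0.130500, 0.055625, 0.273750); det(I−A) = 0.39694375.
m_1 = (0.652625 + 0.130500 + 0.055625 + 0.273750) / 0.39694375 = 1.1125 / 0.39694375 ≈ 2.803.

m_1 = 2.803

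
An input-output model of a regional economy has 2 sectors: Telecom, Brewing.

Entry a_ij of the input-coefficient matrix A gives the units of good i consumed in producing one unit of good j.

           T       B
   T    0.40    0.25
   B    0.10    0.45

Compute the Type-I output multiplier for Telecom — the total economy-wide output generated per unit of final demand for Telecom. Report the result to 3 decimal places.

I − A =
  [   0.60    -0.25]
  [  -0.10     0.55]
det(I−A) = (0.60)(0.55) − (-0.25)(-0.10) = 0.3050
adj(I−A) = [[0.55, 0.25], [0.10, 0.60]]
(I − A)⁻¹ = adj(I−A) / det(I−A) ≈
  [   1.8033     0.8197]
  [   0.3279     1.9672]
The output multiplier for sector j is the column-j sum of the Leontief inverse (I − A)⁻¹ = adj(I−A) / det(I−A).
Column T of adj(I−A): (0.55, 0.10); det(I−A) = 0.3050.
m_T = (0.55 + 0.10) / 0.3050 = 0.65 / 0.3050 ≈ 2.131.

m_T = 2.131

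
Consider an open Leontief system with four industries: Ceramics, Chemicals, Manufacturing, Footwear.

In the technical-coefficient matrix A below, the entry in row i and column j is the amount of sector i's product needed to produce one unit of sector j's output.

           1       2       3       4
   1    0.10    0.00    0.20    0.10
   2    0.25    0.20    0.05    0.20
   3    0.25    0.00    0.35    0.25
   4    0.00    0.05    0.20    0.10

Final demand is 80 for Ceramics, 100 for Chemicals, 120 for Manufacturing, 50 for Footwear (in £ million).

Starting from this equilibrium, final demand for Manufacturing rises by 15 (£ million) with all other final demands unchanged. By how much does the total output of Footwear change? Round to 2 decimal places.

I − A =
  [   0.90     0.00    -0.20    -0.10]
  [  -0.25     0.80    -0.05    -0.20]
  [  -0.25     0.00     0.65    -0.25]
  [   0.00    -0.05    -0.20     0.90]
Compute the cofactors C_ij = (−1)^(i+j)·(3×3 minor ij) of I−A; the adjugate is their transpose:
adj(I−A) = Cᵀ =
  [ 0.420875   0.005750   0.158250   0.092000]
  [ 0.155000   0.431500   0.126500   0.148250]
  [ 0.180625   0.012500   0.637750   0.200000]
  [ 0.048750   0.026750   0.148750   0.428000]
det(I−A) = Σ_j (I−A)_1j·C_1j = (0.90)(0.420875) + (0.00)(0.155000) + (-0.20)(0.180625) + (-0.10)(0.048750) = 0.3377875
(I − A)⁻¹ = adj(I−A) / det(I−A) ≈
  [   1.2460     0.0170     0.4685     0.2724]
  [   0.4589     1.2774     0.3745     0.4389]
  [   0.5347     0.0370     1.8880     0.5921]
  [   0.1443     0.0792     0.4404     1.2671]
Δx = (I − A)⁻¹ Δd with Δd having +15 in the Manufacturing component and 0 elsewhere.
So Δx_4 = L_43 · (+15), where L_43 = adj(I−A)_43 / det(I−A) = 0.148750 / 0.3377875.
Δx_4 = 0.148750 × (+15) / 0.3377875 = 2.23125 / 0.3377875 ≈ 6.61.

Δx_4 = 6.61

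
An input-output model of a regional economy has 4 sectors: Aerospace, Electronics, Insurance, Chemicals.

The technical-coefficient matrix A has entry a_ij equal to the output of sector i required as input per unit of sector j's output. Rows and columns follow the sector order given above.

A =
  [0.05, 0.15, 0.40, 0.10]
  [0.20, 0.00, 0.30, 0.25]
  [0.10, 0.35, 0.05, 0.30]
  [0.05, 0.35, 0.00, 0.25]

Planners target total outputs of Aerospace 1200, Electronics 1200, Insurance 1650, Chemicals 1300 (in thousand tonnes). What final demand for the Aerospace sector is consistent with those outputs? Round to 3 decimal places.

I − A =
  [   0.95    -0.15    -0.40    -0.10]
  [  -0.20     1.00    -0.30    -0.25]
  [  -0.10    -0.35     0.95    -0.30]
  [  -0.05    -0.35     0.00     0.75]
d = (I − A) x:
  d_A = (+0.95)·1200 + (-0.15)·1200 + (-0.40)·1650 + (-0.10)·1300 = 170.000
  d_E = (-0.20)·1200 + (+1.00)·1200 + (-0.30)·1650 + (-0.25)·1300 = 140.000
  d_I = (-0.10)·1200 + (-0.35)·1200 + (+0.95)·1650 + (-0.30)·1300 = 637.500
  d_C = (-0.05)·1200 + (-0.35)·1200 + (+0.00)·1650 + (+0.75)·1300 = 495.000

d_A = 170.000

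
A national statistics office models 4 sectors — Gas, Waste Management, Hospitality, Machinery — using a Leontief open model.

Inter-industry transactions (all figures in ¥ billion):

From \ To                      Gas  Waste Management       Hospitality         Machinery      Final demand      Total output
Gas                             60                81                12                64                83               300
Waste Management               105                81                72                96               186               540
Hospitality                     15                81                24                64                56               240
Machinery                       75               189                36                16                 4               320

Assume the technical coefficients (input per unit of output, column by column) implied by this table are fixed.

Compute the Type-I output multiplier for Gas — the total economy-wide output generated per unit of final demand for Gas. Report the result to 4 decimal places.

m_1 = 4.6454

Technical coefficients a_ij = z_ij / X_j:
  a_11 = 60/300 = 0.20, a_21 = 105/300 = 0.35, a_31 = 15/300 = 0.05, a_41 = 75/300 = 0.25
  a_12 = 81/540 = 0.15, a_22 = 81/540 = 0.15, a_32 = 81/540 = 0.15, a_42 = 189/540 = 0.35
  a_13 = 12/240 = 0.05, a_23 = 72/240 = 0.30, a_33 = 24/240 = 0.10, a_43 = 36/240 = 0.15
  a_14 = 64/320 = 0.20, a_24 = 96/320 = 0.30, a_34 = 64/320 = 0.20, a_44 = 16/320 = 0.05
I − A =
  [   0.80    -0.15    -0.05    -0.20]
  [  -0.35     0.85    -0.30    -0.30]
  [  -0.05    -0.15     0.90    -0.20]
  [  -0.25    -0.35    -0.15     0.95]
Compute the cofactors C_ij = (−1)^(i+j)·(3×3 minor ij) of I−A; the adjugate is their transpose:
adj(I−A) = Cᵀ =
  [ 0.536250   0.201875   0.131125   0.204250]
  [ 0.387750   0.608625   0.279875   0.332750]
  [ 0.163250   0.180625   0.433875   0.182750]
  [ 0.309750   0.305875   0.206125   0.521750]
det(I−A) = Σ_j (I−A)_1j·C_1j = (0.80)(0.536250) + (-0.15)(0.387750) + (-0.05)(0.163250) + (-0.20)(0.309750) = 0.300725
(I − A)⁻¹ = adj(I−A) / det(I−A) ≈
  [   1.78319     0.67129     0.43603     0.67919]
  [   1.28938     2.02386     0.93067     1.10649]
  [   0.54285     0.60063     1.44276     0.60770]
  [   1.03001     1.01713     0.68543     1.73497]
The output multiplier for sector j is the column-j sum of the Leontief inverse (I − A)⁻¹ = adj(I−A) / det(I−A).
Column 1 of adj(I−A): (0.536250, 0.387750, 0.163250, 0.309750); det(I−A) = 0.300725.
m_1 = (0.536250 + 0.387750 + 0.163250 + 0.309750) / 0.300725 = 1.397 / 0.300725 ≈ 4.6454.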